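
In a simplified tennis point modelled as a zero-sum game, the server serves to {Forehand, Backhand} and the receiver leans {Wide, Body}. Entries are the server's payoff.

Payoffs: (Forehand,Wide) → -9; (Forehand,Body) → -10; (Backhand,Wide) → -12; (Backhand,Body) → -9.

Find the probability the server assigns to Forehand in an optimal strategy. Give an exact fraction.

3/4

Row minima: Forehand → -10, Backhand → -12; maximin = -10.
Column maxima: Wide → -9, Body → -9; minimax = -9.
-10 ≠ -9, so there is no saddle point; optimal play is mixed.
Let the server play Forehand with probability p. Expected payoff against Wide: (-9)p + (-12)(1−p) = 3p − 12; against Body: (-10)p + (-9)(1−p) = −p − 9.
Setting these equal: 3p − 12 = −p − 9 ⇒ 4p = 3 ⇒ p = 3/4, and the value is (3)·(3/4) − 12 = -39/4.
For the receiver: with q = P(Wide), equating Forehand's and Backhand's payoffs gives q − 10 = −3q − 9 ⇒ q = 1/4.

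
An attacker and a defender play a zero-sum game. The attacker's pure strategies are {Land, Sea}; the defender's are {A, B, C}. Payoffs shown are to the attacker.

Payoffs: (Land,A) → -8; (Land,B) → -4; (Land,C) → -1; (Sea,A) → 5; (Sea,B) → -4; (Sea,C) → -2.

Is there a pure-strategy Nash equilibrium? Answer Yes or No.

Row minima: Land → -8, Sea → -4; maximin = -4.
Column maxima: A → 5, B → -4, C → -1; minimax = -4.
maximin = minimax = -4, so a saddle point exists.

Yes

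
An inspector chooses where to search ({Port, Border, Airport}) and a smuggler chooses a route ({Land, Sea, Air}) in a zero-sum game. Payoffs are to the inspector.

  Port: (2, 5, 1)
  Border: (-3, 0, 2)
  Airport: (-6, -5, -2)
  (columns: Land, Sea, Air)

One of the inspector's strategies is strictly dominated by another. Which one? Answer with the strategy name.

Airport

Port gives a strictly higher payoff than Airport against every column: 2 > -6, 5 > -5, 1 > -2.
So Airport is strictly dominated and the inspector never plays it.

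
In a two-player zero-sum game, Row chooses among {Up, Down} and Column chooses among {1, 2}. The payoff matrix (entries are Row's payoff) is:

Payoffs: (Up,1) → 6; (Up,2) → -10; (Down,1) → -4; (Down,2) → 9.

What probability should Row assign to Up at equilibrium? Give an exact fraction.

Row minima: Up → -10, Down → -4; maximin = -4.
Column maxima: 1 → 6, 2 → 9; minimax = 6.
-4 ≠ 6, so there is no saddle point; optimal play is mixed.
Let Row play Up with probability p. Expected payoff against 1: 6p + (-4)(1−p) = 10p − 4; against 2: (-10)p + 9(1−p) = −19p + 9.
Setting these equal: 10p − 4 = −19p + 9 ⇒ 29p = 13 ⇒ p = 13/29, and the value is (10)·(13/29) − 4 = 14/29.
For Column: with q = P(1), equating Up's and Down's payoffs gives 16q − 10 = −13q + 9 ⇒ q = 19/29.

13/29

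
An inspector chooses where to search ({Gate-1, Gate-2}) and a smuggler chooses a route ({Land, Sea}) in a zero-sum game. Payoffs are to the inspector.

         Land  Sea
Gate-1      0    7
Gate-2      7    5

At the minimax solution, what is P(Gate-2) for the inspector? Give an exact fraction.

Row minima: Gate-1 → 0, Gate-2 → 5; maximin = 5.
Column maxima: Land → 7, Sea → 7; minimax = 7.
5 ≠ 7, so there is no saddle point; optimal play is mixed.
Let the inspector play Gate-1 with probability p. Expected payoff against Land: 0p + 7(1−p) = −7p + 7; against Sea: 7p + 5(1−p) = 2p + 5.
Setting these equal: −7p + 7 = 2p + 5 ⇒ −9p = -2 ⇒ p = 2/9, and the value is (-7)·(2/9) + 7 = 49/9.
For the smuggler: with q = P(Land), equating Gate-1's and Gate-2's payoffs gives −7q + 7 = 2q + 5 ⇒ q = 2/9.

7/9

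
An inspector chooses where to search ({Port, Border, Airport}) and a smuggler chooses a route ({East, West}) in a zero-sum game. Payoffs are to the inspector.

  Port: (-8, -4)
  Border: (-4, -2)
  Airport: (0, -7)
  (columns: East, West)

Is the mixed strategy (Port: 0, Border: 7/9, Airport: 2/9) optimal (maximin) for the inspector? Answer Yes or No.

Against East this mix gives (7/9)·(-4) + (2/9)·0 = -28/9.
Against West this mix gives (7/9)·(-2) + (2/9)·(-7) = -28/9.
All of the smuggler's active replies (East, West) yield -28/9, and no column does worse for the inspector. The mix makes the smuggler indifferent and guarantees -28/9, so it is optimal.

Yes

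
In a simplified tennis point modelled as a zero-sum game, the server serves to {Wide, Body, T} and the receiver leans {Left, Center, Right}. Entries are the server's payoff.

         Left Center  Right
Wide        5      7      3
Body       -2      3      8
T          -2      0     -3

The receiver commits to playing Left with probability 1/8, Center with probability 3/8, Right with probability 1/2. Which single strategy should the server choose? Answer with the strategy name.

Expected payoff of Wide: (1/8)·5 + (3/8)·7 + (1/2)·3 = 19/4.
Expected payoff of Body: (1/8)·(-2) + (3/8)·3 + (1/2)·8 = 39/8.
Expected payoff of T: (1/8)·(-2) + (3/8)·0 + (1/2)·(-3) = -7/4.
The largest is 39/8, so the server's best response is Body.

Body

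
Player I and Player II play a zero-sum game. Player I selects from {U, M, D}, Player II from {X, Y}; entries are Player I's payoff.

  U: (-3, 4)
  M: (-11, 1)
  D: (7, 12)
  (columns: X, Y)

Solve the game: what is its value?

7

Row minima: U → -3, M → -11, D → 7; maximin = 7.
Column maxima: X → 7, Y → 12; minimax = 7.
Since maximin = minimax = 7, there is a saddle point and the value is 7.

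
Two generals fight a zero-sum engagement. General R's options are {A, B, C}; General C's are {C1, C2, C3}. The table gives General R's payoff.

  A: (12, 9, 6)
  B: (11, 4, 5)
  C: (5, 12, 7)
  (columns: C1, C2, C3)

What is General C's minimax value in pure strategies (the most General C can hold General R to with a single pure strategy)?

Column maxima: C1 → 12, C2 → 12, C3 → 7.
The smallest of these is 7.

7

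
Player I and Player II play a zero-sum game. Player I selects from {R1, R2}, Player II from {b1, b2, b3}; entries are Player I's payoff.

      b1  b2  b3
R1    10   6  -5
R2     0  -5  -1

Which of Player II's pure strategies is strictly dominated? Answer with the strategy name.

b1

b2 holds Player I's payoff strictly below b1 in every row: 6 < 10, -5 < 0.
So b1 is strictly dominated for Player II.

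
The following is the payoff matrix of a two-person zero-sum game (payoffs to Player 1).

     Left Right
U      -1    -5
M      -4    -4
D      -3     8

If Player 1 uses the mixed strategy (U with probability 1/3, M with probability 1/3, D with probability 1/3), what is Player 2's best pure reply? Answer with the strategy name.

If Player 2 plays Left, Player 1's expected payoff is (1/3)·(-1) + (1/3)·(-4) + (1/3)·(-3) = -8/3.
If Player 2 plays Right, Player 1's expected payoff is (1/3)·(-5) + (1/3)·(-4) + (1/3)·8 = -1/3.
Player 2 minimizes Player 1's payoff; the smallest is -8/3, so the best response is Left.

Left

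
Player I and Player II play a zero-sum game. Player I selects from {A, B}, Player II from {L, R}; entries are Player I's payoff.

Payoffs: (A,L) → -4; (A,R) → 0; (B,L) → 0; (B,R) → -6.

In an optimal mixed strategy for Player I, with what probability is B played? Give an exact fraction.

Row minima: A → -4, B → -6; maximin = -4.
Column maxima: L → 0, R → 0; minimax = 0.
-4 ≠ 0, so there is no saddle point; optimal play is mixed.
Let Player I play A with probability p. Expected payoff against L: (-4)p + 0(1−p) = −4p; against R: 0p + (-6)(1−p) = 6p − 6.
Setting these equal: −4p = 6p − 6 ⇒ −10p = -6 ⇒ p = 3/5, and the value is (-4)·(3/5) = -12/5.
For Player II: with q = P(L), equating A's and B's payoffs gives −4q = 6q − 6 ⇒ q = 3/5.

2/5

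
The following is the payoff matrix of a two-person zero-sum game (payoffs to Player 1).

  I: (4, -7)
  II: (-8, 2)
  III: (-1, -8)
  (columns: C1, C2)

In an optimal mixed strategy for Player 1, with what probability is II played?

11/21

Row minima: I → -7, II → -8, III → -8; maximin = -7.
Column maxima: C1 → 4, C2 → 2; minimax = 2.
-7 ≠ 2, so there is no saddle point; optimal play is mixed.
III is strictly dominated by I, so Player 1 never plays it.
On the remaining 2×2 (I, II vs C1, C2):
Let Player 1 play I with probability p. Expected payoff against C1: 4p + (-8)(1−p) = 12p − 8; against C2: (-7)p + 2(1−p) = −9p + 2.
Setting these equal: 12p − 8 = −9p + 2 ⇒ 21p = 10 ⇒ p = 10/21, and the value is (12)·(10/21) − 8 = -16/7.
For Player 2: with q = P(C1), equating I's and II's payoffs gives 11q − 7 = −10q + 2 ⇒ q = 3/7.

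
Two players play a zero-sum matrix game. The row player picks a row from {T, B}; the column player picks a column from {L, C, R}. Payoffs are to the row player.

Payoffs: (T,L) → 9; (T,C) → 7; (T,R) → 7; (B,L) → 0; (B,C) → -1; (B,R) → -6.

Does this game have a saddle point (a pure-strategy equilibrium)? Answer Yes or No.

Row minima: T → 7, B → -6; maximin = 7.
Column maxima: L → 9, C → 7, R → 7; minimax = 7.
maximin = minimax = 7, so a saddle point exists.

Yes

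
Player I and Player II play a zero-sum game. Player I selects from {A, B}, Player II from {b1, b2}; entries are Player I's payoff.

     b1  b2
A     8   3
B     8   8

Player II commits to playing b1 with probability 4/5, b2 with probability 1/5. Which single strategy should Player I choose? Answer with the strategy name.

B

Expected payoff of A: (4/5)·8 + (1/5)·3 = 7.
Expected payoff of B: (4/5)·8 + (1/5)·8 = 8.
The largest is 8, so Player I's best response is B.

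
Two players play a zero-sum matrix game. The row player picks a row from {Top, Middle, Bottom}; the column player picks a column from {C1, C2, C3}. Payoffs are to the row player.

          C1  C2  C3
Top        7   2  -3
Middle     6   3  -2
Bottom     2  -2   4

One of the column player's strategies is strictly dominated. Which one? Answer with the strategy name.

C1

C2 holds the row player's payoff strictly below C1 in every row: 2 < 7, 3 < 6, -2 < 2.
So C1 is strictly dominated for the column player.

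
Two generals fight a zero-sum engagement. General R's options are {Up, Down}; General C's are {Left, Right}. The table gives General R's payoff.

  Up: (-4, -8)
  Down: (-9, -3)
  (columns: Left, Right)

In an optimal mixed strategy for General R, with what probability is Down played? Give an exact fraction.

Row minima: Up → -8, Down → -9; maximin = -8.
Column maxima: Left → -4, Right → -3; minimax = -4.
-8 ≠ -4, so there is no saddle point; optimal play is mixed.
Let General R play Up with probability p. Expected payoff against Left: (-4)p + (-9)(1−p) = 5p − 9; against Right: (-8)p + (-3)(1−p) = −5p − 3.
Setting these equal: 5p − 9 = −5p − 3 ⇒ 10p = 6 ⇒ p = 3/5, and the value is (5)·(3/5) − 9 = -6.
For General C: with q = P(Left), equating Up's and Down's payoffs gives 4q − 8 = −6q − 3 ⇒ q = 1/2.

2/5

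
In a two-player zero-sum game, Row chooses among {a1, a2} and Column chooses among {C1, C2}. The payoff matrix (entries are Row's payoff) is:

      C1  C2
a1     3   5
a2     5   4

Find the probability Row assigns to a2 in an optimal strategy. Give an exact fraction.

Row minima: a1 → 3, a2 → 4; maximin = 4.
Column maxima: C1 → 5, C2 → 5; minimax = 5.
4 ≠ 5, so there is no saddle point; optimal play is mixed.
Let Row play a1 with probability p. Expected payoff against C1: 3p + 5(1−p) = −2p + 5; against C2: 5p + 4(1−p) = p + 4.
Setting these equal: −2p + 5 = p + 4 ⇒ −3p = -1 ⇒ p = 1/3, and the value is (-2)·(1/3) + 5 = 13/3.
For Column: with q = P(C1), equating a1's and a2's payoffs gives −2q + 5 = q + 4 ⇒ q = 1/3.

2/3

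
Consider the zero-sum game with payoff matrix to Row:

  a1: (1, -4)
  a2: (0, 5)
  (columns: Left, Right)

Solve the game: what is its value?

1/2

Row minima: a1 → -4, a2 → 0; maximin = 0.
Column maxima: Left → 1, Right → 5; minimax = 1.
0 ≠ 1, so there is no saddle point; optimal play is mixed.
Let Row play a1 with probability p. Expected payoff against Left: 1p + 0(1−p) = p; against Right: (-4)p + 5(1−p) = −9p + 5.
Setting these equal: p = −9p + 5 ⇒ 10p = 5 ⇒ p = 1/2, and the value is (1)·(1/2) = 1/2.
For Column: with q = P(Left), equating a1's and a2's payoffs gives 5q − 4 = −5q + 5 ⇒ q = 9/10.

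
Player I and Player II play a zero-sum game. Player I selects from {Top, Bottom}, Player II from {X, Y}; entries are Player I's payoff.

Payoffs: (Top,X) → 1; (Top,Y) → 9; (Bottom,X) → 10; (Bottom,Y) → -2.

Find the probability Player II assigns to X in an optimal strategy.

Row minima: Top → 1, Bottom → -2; maximin = 1.
Column maxima: X → 10, Y → 9; minimax = 9.
1 ≠ 9, so there is no saddle point; optimal play is mixed.
Let Player I play Top with probability p. Expected payoff against X: 1p + 10(1−p) = −9p + 10; against Y: 9p + (-2)(1−p) = 11p − 2.
Setting these equal: −9p + 10 = 11p − 2 ⇒ −20p = -12 ⇒ p = 3/5, and the value is (-9)·(3/5) + 10 = 23/5.
For Player II: with q = P(X), equating Top's and Bottom's payoffs gives −8q + 9 = 12q − 2 ⇒ q = 11/20.

11/20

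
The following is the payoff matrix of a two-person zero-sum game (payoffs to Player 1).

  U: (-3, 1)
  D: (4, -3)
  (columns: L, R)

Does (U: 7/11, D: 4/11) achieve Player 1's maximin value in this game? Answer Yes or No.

Against L this mix gives (7/11)·(-3) + (4/11)·4 = -5/11.
Against R this mix gives (7/11)·1 + (4/11)·(-3) = -5/11.
All of Player 2's active replies (L, R) yield -5/11, and no column does worse for Player 1. The mix makes Player 2 indifferent and guarantees -5/11, so it is optimal.

Yes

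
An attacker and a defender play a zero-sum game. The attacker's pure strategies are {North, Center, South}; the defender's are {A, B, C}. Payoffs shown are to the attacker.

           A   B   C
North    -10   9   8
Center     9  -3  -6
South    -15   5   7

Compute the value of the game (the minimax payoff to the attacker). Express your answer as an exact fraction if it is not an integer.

Row minima: North → -10, Center → -6, South → -15; maximin = -6.
Column maxima: A → 9, B → 9, C → 8; minimax = 8.
-6 ≠ 8, so there is no saddle point; optimal play is mixed.
South is strictly dominated by North, so the attacker never plays it.
With South eliminated, B is strictly dominated by C (it gives the attacker strictly more in every remaining row), so the defender never plays it.
On the remaining 2×2 (North, Center vs A, C):
Let the attacker play North with probability p. Expected payoff against A: (-10)p + 9(1−p) = −19p + 9; against C: 8p + (-6)(1−p) = 14p − 6.
Setting these equal: −19p + 9 = 14p − 6 ⇒ −33p = -15 ⇒ p = 5/11, and the value is (-19)·(5/11) + 9 = 4/11.
For the defender: with q = P(A), equating North's and Center's payoffs gives −18q + 8 = 15q − 6 ⇒ q = 14/33.

4/11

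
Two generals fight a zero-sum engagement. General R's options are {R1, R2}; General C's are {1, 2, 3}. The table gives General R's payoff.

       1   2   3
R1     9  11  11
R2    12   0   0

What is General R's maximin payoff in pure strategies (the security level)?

Row minima: R1 → 9, R2 → 0.
The best of these is 9.

9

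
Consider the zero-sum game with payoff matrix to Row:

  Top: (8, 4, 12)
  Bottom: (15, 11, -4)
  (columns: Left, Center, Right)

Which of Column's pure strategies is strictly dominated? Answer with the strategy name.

Center holds Row's payoff strictly below Left in every row: 4 < 8, 11 < 15.
So Left is strictly dominated for Column.

Left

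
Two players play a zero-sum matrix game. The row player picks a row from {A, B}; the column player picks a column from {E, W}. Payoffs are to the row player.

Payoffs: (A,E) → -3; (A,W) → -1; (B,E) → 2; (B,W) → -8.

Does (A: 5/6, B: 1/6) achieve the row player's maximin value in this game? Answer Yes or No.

Against E this mix gives (5/6)·(-3) + (1/6)·2 = -13/6.
Against W this mix gives (5/6)·(-1) + (1/6)·(-8) = -13/6.
All of the column player's active replies (E, W) yield -13/6, and no column does worse for the row player. The mix makes the column player indifferent and guarantees -13/6, so it is optimal.

Yes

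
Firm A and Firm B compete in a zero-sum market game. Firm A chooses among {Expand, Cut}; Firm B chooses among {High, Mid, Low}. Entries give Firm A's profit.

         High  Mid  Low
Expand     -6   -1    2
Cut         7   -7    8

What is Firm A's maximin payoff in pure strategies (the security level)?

Row minima: Expand → -6, Cut → -7.
The best of these is -6.

-6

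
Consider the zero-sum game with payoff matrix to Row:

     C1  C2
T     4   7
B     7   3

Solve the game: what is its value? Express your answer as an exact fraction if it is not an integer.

37/7

Row minima: T → 4, B → 3; maximin = 4.
Column maxima: C1 → 7, C2 → 7; minimax = 7.
4 ≠ 7, so there is no saddle point; optimal play is mixed.
Let Row play T with probability p. Expected payoff against C1: 4p + 7(1−p) = −3p + 7; against C2: 7p + 3(1−p) = 4p + 3.
Setting these equal: −3p + 7 = 4p + 3 ⇒ −7p = -4 ⇒ p = 4/7, and the value is (-3)·(4/7) + 7 = 37/7.
For Column: with q = P(C1), equating T's and B's payoffs gives −3q + 7 = 4q + 3 ⇒ q = 4/7.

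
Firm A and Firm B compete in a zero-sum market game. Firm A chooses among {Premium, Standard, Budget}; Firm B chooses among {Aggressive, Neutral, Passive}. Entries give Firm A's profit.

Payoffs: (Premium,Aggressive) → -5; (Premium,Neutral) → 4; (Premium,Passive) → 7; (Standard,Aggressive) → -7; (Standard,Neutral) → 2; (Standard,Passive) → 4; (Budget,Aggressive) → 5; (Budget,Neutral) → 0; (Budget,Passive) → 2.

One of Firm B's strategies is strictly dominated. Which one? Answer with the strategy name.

Neutral holds Firm A's payoff strictly below Passive in every row: 4 < 7, 2 < 4, 0 < 2.
So Passive is strictly dominated for Firm B.

Passive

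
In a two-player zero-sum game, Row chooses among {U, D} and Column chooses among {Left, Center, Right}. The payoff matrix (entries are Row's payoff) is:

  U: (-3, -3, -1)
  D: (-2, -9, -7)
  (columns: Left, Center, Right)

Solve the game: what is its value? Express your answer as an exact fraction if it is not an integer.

Row minima: U → -3, D → -9; maximin = -3.
Column maxima: Left → -2, Center → -3, Right → -1; minimax = -3.
Since maximin = minimax = -3, there is a saddle point and the value is -3.

-3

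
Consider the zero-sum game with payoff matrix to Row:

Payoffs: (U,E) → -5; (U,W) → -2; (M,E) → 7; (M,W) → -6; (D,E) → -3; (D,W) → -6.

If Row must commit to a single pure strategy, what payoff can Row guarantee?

-5

Row minima: U → -5, M → -6, D → -6.
The best of these is -5.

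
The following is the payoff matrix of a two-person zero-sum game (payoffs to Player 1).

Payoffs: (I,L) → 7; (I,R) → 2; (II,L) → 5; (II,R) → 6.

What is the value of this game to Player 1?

Row minima: I → 2, II → 5; maximin = 5.
Column maxima: L → 7, R → 6; minimax = 6.
5 ≠ 6, so there is no saddle point; optimal play is mixed.
Let Player 1 play I with probability p. Expected payoff against L: 7p + 5(1−p) = 2p + 5; against R: 2p + 6(1−p) = −4p + 6.
Setting these equal: 2p + 5 = −4p + 6 ⇒ 6p = 1 ⇒ p = 1/6, and the value is (2)·(1/6) + 5 = 16/3.
For Player 2: with q = P(L), equating I's and II's payoffs gives 5q + 2 = −q + 6 ⇒ q = 2/3.

16/3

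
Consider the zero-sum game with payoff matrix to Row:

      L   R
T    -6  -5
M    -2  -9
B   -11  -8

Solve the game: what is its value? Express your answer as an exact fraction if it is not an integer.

Row minima: T → -6, M → -9, B → -11; maximin = -6.
Column maxima: L → -2, R → -5; minimax = -5.
-6 ≠ -5, so there is no saddle point; optimal play is mixed.
B is strictly dominated by T, so Row never plays it.
On the remaining 2×2 (T, M vs L, R):
Let Row play T with probability p. Expected payoff against L: (-6)p + (-2)(1−p) = −4p − 2; against R: (-5)p + (-9)(1−p) = 4p − 9.
Setting these equal: −4p − 2 = 4p − 9 ⇒ −8p = -7 ⇒ p = 7/8, and the value is (-4)·(7/8) − 2 = -11/2.
For Column: with q = P(L), equating T's and M's payoffs gives −q − 5 = 7q − 9 ⇒ q = 1/2.

-11/2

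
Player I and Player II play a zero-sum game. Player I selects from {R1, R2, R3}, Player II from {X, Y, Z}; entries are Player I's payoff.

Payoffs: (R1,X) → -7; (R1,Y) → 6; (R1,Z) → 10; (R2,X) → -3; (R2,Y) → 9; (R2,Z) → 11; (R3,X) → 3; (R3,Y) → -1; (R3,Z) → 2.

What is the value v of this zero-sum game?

3/2

Row minima: R1 → -7, R2 → -3, R3 → -1; maximin = -1.
Column maxima: X → 3, Y → 9, Z → 11; minimax = 3.
-1 ≠ 3, so there is no saddle point; optimal play is mixed.
R1 is strictly dominated by R2, so Player I never plays it.
Z is strictly dominated by Y (it gives Player I strictly more in every row), so Player II never plays it.
On the remaining 2×2 (R2, R3 vs X, Y):
Let Player I play R2 with probability p. Expected payoff against X: (-3)p + 3(1−p) = −6p + 3; against Y: 9p + (-1)(1−p) = 10p − 1.
Setting these equal: −6p + 3 = 10p − 1 ⇒ −16p = -4 ⇒ p = 1/4, and the value is (-6)·(1/4) + 3 = 3/2.
For Player II: with q = P(X), equating R2's and R3's payoffs gives −12q + 9 = 4q − 1 ⇒ q = 5/8.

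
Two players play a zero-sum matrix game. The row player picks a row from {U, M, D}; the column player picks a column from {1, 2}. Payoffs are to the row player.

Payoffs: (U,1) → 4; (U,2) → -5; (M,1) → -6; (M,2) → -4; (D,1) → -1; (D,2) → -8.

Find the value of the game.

Row minima: U → -5, M → -6, D → -8; maximin = -5.
Column maxima: 1 → 4, 2 → -4; minimax = -4.
-5 ≠ -4, so there is no saddle point; optimal play is mixed.
D is strictly dominated by U, so the row player never plays it.
On the remaining 2×2 (U, M vs 1, 2):
Let the row player play U with probability p. Expected payoff against 1: 4p + (-6)(1−p) = 10p − 6; against 2: (-5)p + (-4)(1−p) = −p − 4.
Setting these equal: 10p − 6 = −p − 4 ⇒ 11p = 2 ⇒ p = 2/11, and the value is (10)·(2/11) − 6 = -46/11.
For the column player: with q = P(1), equating U's and M's payoffs gives 9q − 5 = −2q − 4 ⇒ q = 1/11.

-46/11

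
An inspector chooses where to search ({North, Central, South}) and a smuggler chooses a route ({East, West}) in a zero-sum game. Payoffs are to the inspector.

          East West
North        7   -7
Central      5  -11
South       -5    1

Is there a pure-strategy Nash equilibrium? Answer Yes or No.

Row minima: North → -7, Central → -11, South → -5; maximin = -5.
Column maxima: East → 7, West → 1; minimax = 1.
-5 ≠ 1, so no pure-strategy equilibrium exists.

No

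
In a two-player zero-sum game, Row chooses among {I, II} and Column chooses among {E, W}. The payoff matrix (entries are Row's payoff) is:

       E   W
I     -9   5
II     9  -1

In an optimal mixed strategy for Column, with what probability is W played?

Row minima: I → -9, II → -1; maximin = -1.
Column maxima: E → 9, W → 5; minimax = 5.
-1 ≠ 5, so there is no saddle point; optimal play is mixed.
Let Row play I with probability p. Expected payoff against E: (-9)p + 9(1−p) = −18p + 9; against W: 5p + (-1)(1−p) = 6p − 1.
Setting these equal: −18p + 9 = 6p − 1 ⇒ −24p = -10 ⇒ p = 5/12, and the value is (-18)·(5/12) + 9 = 3/2.
For Column: with q = P(E), equating I's and II's payoffs gives −14q + 5 = 10q − 1 ⇒ q = 1/4.

3/4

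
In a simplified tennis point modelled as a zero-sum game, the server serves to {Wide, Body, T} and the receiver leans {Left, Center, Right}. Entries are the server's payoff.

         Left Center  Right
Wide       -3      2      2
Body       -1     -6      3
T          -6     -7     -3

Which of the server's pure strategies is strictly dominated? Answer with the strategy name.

T

Wide gives a strictly higher payoff than T against every column: -3 > -6, 2 > -7, 2 > -3.
So T is strictly dominated and the server never plays it.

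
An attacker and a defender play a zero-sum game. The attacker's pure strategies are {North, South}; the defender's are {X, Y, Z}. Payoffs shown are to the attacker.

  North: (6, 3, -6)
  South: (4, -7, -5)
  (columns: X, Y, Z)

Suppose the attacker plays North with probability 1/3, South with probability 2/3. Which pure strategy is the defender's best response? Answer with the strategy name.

If the defender plays X, the attacker's expected payoff is (1/3)·6 + (2/3)·4 = 14/3.
If the defender plays Y, the attacker's expected payoff is (1/3)·3 + (2/3)·(-7) = -11/3.
If the defender plays Z, the attacker's expected payoff is (1/3)·(-6) + (2/3)·(-5) = -16/3.
The defender minimizes the attacker's payoff; the smallest is -16/3, so the best response is Z.

Z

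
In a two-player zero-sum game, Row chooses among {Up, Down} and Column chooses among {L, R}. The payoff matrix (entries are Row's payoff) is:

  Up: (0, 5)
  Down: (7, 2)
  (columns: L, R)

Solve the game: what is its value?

Row minima: Up → 0, Down → 2; maximin = 2.
Column maxima: L → 7, R → 5; minimax = 5.
2 ≠ 5, so there is no saddle point; optimal play is mixed.
Let Row play Up with probability p. Expected payoff against L: 0p + 7(1−p) = −7p + 7; against R: 5p + 2(1−p) = 3p + 2.
Setting these equal: −7p + 7 = 3p + 2 ⇒ −10p = -5 ⇒ p = 1/2, and the value is (-7)·(1/2) + 7 = 7/2.
For Column: with q = P(L), equating Up's and Down's payoffs gives −5q + 5 = 5q + 2 ⇒ q = 3/10.

7/2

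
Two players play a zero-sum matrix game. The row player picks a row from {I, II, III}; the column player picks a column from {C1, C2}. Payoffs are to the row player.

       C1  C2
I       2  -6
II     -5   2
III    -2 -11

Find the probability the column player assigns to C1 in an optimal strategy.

Row minima: I → -6, II → -5, III → -11; maximin = -5.
Column maxima: C1 → 2, C2 → 2; minimax = 2.
-5 ≠ 2, so there is no saddle point; optimal play is mixed.
III is strictly dominated by I, so the row player never plays it.
On the remaining 2×2 (I, II vs C1, C2):
Let the row player play I with probability p. Expected payoff against C1: 2p + (-5)(1−p) = 7p − 5; against C2: (-6)p + 2(1−p) = −8p + 2.
Setting these equal: 7p − 5 = −8p + 2 ⇒ 15p = 7 ⇒ p = 7/15, and the value is (7)·(7/15) − 5 = -26/15.
For the column player: with q = P(C1), equating I's and II's payoffs gives 8q − 6 = −7q + 2 ⇒ q = 8/15.

8/15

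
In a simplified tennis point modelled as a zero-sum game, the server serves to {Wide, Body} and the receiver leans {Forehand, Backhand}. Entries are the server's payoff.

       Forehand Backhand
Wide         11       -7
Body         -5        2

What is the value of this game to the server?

Row minima: Wide → -7, Body → -5; maximin = -5.
Column maxima: Forehand → 11, Backhand → 2; minimax = 2.
-5 ≠ 2, so there is no saddle point; optimal play is mixed.
Let the server play Wide with probability p. Expected payoff against Forehand: 11p + (-5)(1−p) = 16p − 5; against Backhand: (-7)p + 2(1−p) = −9p + 2.
Setting these equal: 16p − 5 = −9p + 2 ⇒ 25p = 7 ⇒ p = 7/25, and the value is (16)·(7/25) − 5 = -13/25.
For the receiver: with q = P(Forehand), equating Wide's and Body's payoffs gives 18q − 7 = −7q + 2 ⇒ q = 9/25.

-13/25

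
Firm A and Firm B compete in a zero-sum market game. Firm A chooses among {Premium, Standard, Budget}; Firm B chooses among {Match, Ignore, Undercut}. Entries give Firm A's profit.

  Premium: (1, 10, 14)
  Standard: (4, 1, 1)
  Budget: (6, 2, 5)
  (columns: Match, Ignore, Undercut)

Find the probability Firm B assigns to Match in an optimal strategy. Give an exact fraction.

8/13

Row minima: Premium → 1, Standard → 1, Budget → 2; maximin = 2.
Column maxima: Match → 6, Ignore → 10, Undercut → 14; minimax = 6.
2 ≠ 6, so there is no saddle point; optimal play is mixed.
Standard is strictly dominated by Budget, so Firm A never plays it.
With Standard eliminated, Undercut is strictly dominated by Ignore (it gives Firm A strictly more in every remaining row), so Firm B never plays it.
On the remaining 2×2 (Premium, Budget vs Match, Ignore):
Let Firm A play Premium with probability p. Expected payoff against Match: 1p + 6(1−p) = −5p + 6; against Ignore: 10p + 2(1−p) = 8p + 2.
Setting these equal: −5p + 6 = 8p + 2 ⇒ −13p = -4 ⇒ p = 4/13, and the value is (-5)·(4/13) + 6 = 58/13.
For Firm B: with q = P(Match), equating Premium's and Budget's payoffs gives −9q + 10 = 4q + 2 ⇒ q = 8/13.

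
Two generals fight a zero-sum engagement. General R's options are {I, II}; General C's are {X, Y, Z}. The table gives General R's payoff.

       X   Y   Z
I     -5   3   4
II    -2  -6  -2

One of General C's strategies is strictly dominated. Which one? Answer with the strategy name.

Z

Y holds General R's payoff strictly below Z in every row: 3 < 4, -6 < -2.
So Z is strictly dominated for General C.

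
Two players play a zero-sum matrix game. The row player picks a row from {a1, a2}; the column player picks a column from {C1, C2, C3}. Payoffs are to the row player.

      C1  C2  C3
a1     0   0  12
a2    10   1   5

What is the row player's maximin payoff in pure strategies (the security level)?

1

Row minima: a1 → 0, a2 → 1.
The best of these is 1.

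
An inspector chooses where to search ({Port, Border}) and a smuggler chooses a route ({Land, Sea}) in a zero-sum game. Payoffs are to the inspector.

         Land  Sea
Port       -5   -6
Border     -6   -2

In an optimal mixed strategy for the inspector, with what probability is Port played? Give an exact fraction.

Row minima: Port → -6, Border → -6; maximin = -6.
Column maxima: Land → -5, Sea → -2; minimax = -5.
-6 ≠ -5, so there is no saddle point; optimal play is mixed.
Let the inspector play Port with probability p. Expected payoff against Land: (-5)p + (-6)(1−p) = p − 6; against Sea: (-6)p + (-2)(1−p) = −4p − 2.
Setting these equal: p − 6 = −4p − 2 ⇒ 5p = 4 ⇒ p = 4/5, and the value is (1)·(4/5) − 6 = -26/5.
For the smuggler: with q = P(Land), equating Port's and Border's payoffs gives q − 6 = −4q − 2 ⇒ q = 4/5.

4/5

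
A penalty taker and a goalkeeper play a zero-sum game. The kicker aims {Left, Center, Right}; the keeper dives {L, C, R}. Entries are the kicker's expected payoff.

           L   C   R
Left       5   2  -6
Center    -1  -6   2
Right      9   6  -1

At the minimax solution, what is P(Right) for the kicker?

8/15

Row minima: Left → -6, Center → -6, Right → -1; maximin = -1.
Column maxima: L → 9, C → 6, R → 2; minimax = 2.
-1 ≠ 2, so there is no saddle point; optimal play is mixed.
Left is strictly dominated by Right, so the kicker never plays it.
L is strictly dominated by C (it gives the kicker strictly more in every row), so the keeper never plays it.
On the remaining 2×2 (Center, Right vs C, R):
Let the kicker play Center with probability p. Expected payoff against C: (-6)p + 6(1−p) = −12p + 6; against R: 2p + (-1)(1−p) = 3p − 1.
Setting these equal: −12p + 6 = 3p − 1 ⇒ −15p = -7 ⇒ p = 7/15, and the value is (-12)·(7/15) + 6 = 2/5.
For the keeper: with q = P(C), equating Center's and Right's payoffs gives −8q + 2 = 7q − 1 ⇒ q = 1/5.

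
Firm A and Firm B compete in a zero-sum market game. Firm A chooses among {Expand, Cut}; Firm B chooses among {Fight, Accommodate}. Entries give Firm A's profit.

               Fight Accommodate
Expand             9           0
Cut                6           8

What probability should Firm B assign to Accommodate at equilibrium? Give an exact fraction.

3/11

Row minima: Expand → 0, Cut → 6; maximin = 6.
Column maxima: Fight → 9, Accommodate → 8; minimax = 8.
6 ≠ 8, so there is no saddle point; optimal play is mixed.
Let Firm A play Expand with probability p. Expected payoff against Fight: 9p + 6(1−p) = 3p + 6; against Accommodate: 0p + 8(1−p) = −8p + 8.
Setting these equal: 3p + 6 = −8p + 8 ⇒ 11p = 2 ⇒ p = 2/11, and the value is (3)·(2/11) + 6 = 72/11.
For Firm B: with q = P(Fight), equating Expand's and Cut's payoffs gives 9q = −2q + 8 ⇒ q = 8/11.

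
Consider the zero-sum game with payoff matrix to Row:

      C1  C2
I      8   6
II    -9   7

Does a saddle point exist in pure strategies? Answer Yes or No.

No

Row minima: I → 6, II → -9; maximin = 6.
Column maxima: C1 → 8, C2 → 7; minimax = 7.
6 ≠ 7, so no pure-strategy equilibrium exists.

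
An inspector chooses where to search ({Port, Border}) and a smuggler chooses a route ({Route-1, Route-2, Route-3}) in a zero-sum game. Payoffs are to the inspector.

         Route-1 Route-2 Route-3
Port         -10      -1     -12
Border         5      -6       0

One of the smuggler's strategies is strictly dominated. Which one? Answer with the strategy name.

Route-3 holds the inspector's payoff strictly below Route-1 in every row: -12 < -10, 0 < 5.
So Route-1 is strictly dominated for the smuggler.

Route-1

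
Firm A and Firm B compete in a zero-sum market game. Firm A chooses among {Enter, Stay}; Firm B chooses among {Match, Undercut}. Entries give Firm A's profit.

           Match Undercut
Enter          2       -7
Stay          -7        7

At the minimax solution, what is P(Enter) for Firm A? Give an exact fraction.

14/23

Row minima: Enter → -7, Stay → -7; maximin = -7.
Column maxima: Match → 2, Undercut → 7; minimax = 2.
-7 ≠ 2, so there is no saddle point; optimal play is mixed.
Let Firm A play Enter with probability p. Expected payoff against Match: 2p + (-7)(1−p) = 9p − 7; against Undercut: (-7)p + 7(1−p) = −14p + 7.
Setting these equal: 9p − 7 = −14p + 7 ⇒ 23p = 14 ⇒ p = 14/23, and the value is (9)·(14/23) − 7 = -35/23.
For Firm B: with q = P(Match), equating Enter's and Stay's payoffs gives 9q − 7 = −14q + 7 ⇒ q = 14/23.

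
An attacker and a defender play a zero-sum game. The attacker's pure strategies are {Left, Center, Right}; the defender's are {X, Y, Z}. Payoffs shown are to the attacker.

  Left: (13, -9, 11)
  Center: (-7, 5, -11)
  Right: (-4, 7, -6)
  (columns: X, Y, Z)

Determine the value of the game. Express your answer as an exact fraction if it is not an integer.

Row minima: Left → -9, Center → -11, Right → -6; maximin = -6.
Column maxima: X → 13, Y → 7, Z → 11; minimax = 7.
-6 ≠ 7, so there is no saddle point; optimal play is mixed.
Center is strictly dominated by Right, so the attacker never plays it.
X is strictly dominated by Z (it gives the attacker strictly more in every row), so the defender never plays it.
On the remaining 2×2 (Left, Right vs Y, Z):
Let the attacker play Left with probability p. Expected payoff against Y: (-9)p + 7(1−p) = −16p + 7; against Z: 11p + (-6)(1−p) = 17p − 6.
Setting these equal: −16p + 7 = 17p − 6 ⇒ −33p = -13 ⇒ p = 13/33, and the value is (-16)·(13/33) + 7 = 23/33.
For the defender: with q = P(Y), equating Left's and Right's payoffs gives −20q + 11 = 13q − 6 ⇒ q = 17/33.

23/33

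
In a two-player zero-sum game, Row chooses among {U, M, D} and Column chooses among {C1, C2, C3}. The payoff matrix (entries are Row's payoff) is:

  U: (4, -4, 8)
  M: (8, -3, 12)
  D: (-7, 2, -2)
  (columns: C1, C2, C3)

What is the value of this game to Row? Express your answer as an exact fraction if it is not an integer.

-1/4

Row minima: U → -4, M → -3, D → -7; maximin = -3.
Column maxima: C1 → 8, C2 → 2, C3 → 12; minimax = 2.
-3 ≠ 2, so there is no saddle point; optimal play is mixed.
U is strictly dominated by M, so Row never plays it.
C3 is strictly dominated by C1 (it gives Row strictly more in every row), so Column never plays it.
On the remaining 2×2 (M, D vs C1, C2):
Let Row play M with probability p. Expected payoff against C1: 8p + (-7)(1−p) = 15p − 7; against C2: (-3)p + 2(1−p) = −5p + 2.
Setting these equal: 15p − 7 = −5p + 2 ⇒ 20p = 9 ⇒ p = 9/20, and the value is (15)·(9/20) − 7 = -1/4.
For Column: with q = P(C1), equating M's and D's payoffs gives 11q − 3 = −9q + 2 ⇒ q = 1/4.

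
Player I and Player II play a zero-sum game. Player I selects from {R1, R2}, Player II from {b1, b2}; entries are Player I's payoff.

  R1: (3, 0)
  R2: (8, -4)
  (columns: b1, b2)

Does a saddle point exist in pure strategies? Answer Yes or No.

Row minima: R1 → 0, R2 → -4; maximin = 0.
Column maxima: b1 → 8, b2 → 0; minimax = 0.
maximin = minimax = 0, so a saddle point exists.

Yes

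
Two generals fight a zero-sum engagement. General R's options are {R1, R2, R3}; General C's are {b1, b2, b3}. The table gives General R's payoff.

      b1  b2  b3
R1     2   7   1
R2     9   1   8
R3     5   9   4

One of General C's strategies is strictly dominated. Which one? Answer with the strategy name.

b1

b3 holds General R's payoff strictly below b1 in every row: 1 < 2, 8 < 9, 4 < 5.
So b1 is strictly dominated for General C.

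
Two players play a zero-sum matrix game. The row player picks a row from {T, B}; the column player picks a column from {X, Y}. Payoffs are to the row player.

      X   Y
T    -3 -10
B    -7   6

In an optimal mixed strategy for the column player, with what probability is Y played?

Row minima: T → -10, B → -7; maximin = -7.
Column maxima: X → -3, Y → 6; minimax = -3.
-7 ≠ -3, so there is no saddle point; optimal play is mixed.
Let the row player play T with probability p. Expected payoff against X: (-3)p + (-7)(1−p) = 4p − 7; against Y: (-10)p + 6(1−p) = −16p + 6.
Setting these equal: 4p − 7 = −16p + 6 ⇒ 20p = 13 ⇒ p = 13/20, and the value is (4)·(13/20) − 7 = -22/5.
For the column player: with q = P(X), equating T's and B's payoffs gives 7q − 10 = −13q + 6 ⇒ q = 4/5.

1/5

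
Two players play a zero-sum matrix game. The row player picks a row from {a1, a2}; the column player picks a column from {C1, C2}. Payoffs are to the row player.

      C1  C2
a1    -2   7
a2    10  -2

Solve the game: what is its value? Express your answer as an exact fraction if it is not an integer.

Row minima: a1 → -2, a2 → -2; maximin = -2.
Column maxima: C1 → 10, C2 → 7; minimax = 7.
-2 ≠ 7, so there is no saddle point; optimal play is mixed.
Let the row player play a1 with probability p. Expected payoff against C1: (-2)p + 10(1−p) = −12p + 10; against C2: 7p + (-2)(1−p) = 9p − 2.
Setting these equal: −12p + 10 = 9p − 2 ⇒ −21p = -12 ⇒ p = 4/7, and the value is (-12)·(4/7) + 10 = 22/7.
For the column player: with q = P(C1), equating a1's and a2's payoffs gives −9q + 7 = 12q − 2 ⇒ q = 3/7.

22/7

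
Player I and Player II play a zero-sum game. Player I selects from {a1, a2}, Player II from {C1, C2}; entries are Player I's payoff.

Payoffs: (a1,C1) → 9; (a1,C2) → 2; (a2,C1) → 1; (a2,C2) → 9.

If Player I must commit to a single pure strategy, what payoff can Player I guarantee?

Row minima: a1 → 2, a2 → 1.
The best of these is 2.

2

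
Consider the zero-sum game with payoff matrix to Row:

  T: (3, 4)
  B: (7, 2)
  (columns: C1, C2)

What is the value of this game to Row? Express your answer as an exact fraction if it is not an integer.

Row minima: T → 3, B → 2; maximin = 3.
Column maxima: C1 → 7, C2 → 4; minimax = 4.
3 ≠ 4, so there is no saddle point; optimal play is mixed.
Let Row play T with probability p. Expected payoff against C1: 3p + 7(1−p) = −4p + 7; against C2: 4p + 2(1−p) = 2p + 2.
Setting these equal: −4p + 7 = 2p + 2 ⇒ −6p = -5 ⇒ p = 5/6, and the value is (-4)·(5/6) + 7 = 11/3.
For Column: with q = P(C1), equating T's and B's payoffs gives −q + 4 = 5q + 2 ⇒ q = 1/3.

11/3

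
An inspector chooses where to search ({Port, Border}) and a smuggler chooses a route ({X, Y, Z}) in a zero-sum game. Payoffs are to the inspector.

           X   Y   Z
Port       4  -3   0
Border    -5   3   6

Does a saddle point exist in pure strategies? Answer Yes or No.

Row minima: Port → -3, Border → -5; maximin = -3.
Column maxima: X → 4, Y → 3, Z → 6; minimax = 3.
-3 ≠ 3, so no pure-strategy equilibrium exists.

No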